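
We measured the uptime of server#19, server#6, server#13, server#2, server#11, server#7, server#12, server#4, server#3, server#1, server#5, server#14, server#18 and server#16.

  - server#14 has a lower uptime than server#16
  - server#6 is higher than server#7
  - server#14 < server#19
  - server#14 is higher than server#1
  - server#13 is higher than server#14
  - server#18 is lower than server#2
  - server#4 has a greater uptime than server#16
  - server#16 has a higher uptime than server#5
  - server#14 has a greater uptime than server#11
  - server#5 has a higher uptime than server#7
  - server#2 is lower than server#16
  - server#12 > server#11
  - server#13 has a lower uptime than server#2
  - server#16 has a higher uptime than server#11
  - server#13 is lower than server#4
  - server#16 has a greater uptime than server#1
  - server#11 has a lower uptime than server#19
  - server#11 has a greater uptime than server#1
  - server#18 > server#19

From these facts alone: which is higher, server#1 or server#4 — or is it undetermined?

server#1 < server#11 and server#11 < server#19 give server#1 < server#19.
With server#19 < server#18: server#1 < server#11 < server#19 < server#18.
With server#18 < server#2: server#1 < server#11 < server#19 < server#18 < server#2.
With server#2 < server#16: server#1 < server#11 < server#19 < server#18 < server#2 < server#16.
Then server#16 < server#4 extends the chain to server#4.
So server#4 is higher.

server#4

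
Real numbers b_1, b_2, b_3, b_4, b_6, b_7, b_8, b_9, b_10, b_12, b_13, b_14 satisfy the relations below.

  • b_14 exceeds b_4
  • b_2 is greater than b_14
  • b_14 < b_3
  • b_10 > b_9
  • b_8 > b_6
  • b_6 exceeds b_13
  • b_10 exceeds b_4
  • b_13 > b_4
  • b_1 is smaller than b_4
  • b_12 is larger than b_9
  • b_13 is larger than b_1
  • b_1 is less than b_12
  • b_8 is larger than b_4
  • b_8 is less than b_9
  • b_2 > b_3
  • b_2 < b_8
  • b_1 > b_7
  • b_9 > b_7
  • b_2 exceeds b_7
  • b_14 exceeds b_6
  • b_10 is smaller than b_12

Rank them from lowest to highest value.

b_7 < b_1 < b_4 < b_13 < b_6 < b_14 < b_3 < b_2 < b_8 < b_9 < b_10 < b_12

Each adjacent pair is fixed by a given relation: b_7 < b_1; b_1 < b_4; b_4 < b_13; b_13 < b_6; b_6 < b_14; b_14 < b_3; b_3 < b_2; b_2 < b_8; b_8 < b_9; b_9 < b_10; b_10 < b_12. Chaining them end to end gives the full order.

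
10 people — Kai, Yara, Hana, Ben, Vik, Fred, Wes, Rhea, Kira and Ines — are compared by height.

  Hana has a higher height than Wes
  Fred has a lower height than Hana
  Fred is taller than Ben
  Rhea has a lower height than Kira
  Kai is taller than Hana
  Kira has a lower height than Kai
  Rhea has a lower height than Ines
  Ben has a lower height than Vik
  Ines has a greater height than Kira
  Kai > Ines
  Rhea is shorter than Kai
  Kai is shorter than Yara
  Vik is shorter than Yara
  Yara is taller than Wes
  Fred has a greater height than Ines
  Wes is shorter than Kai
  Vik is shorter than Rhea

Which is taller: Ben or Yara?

The relevant relations are Ben < Vik; Vik < Rhea; Rhea < Kira; Kira < Ines; Ines < Fred; Fred < Hana; Hana < Kai; Kai < Yara.
Chaining these gives Ben < Vik < Rhea < Kira < Ines < Fred < Hana < Kai < Yara.
So Ben < Yara; Yara is the taller of the two.

Yara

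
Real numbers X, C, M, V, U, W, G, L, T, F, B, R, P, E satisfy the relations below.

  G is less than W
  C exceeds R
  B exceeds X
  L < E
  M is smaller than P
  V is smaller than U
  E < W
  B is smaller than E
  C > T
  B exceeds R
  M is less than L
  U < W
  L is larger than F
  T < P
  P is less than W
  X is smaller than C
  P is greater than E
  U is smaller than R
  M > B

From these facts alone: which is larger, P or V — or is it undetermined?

P

V < U and U < R give V < R.
Then R < B extends the chain to B.
With B < M: V < U < R < B < M.
With M < L: V < U < R < B < M < L.
Then L < E extends the chain to E.
With E < P: V < U < R < B < M < L < E < P.
So P is larger.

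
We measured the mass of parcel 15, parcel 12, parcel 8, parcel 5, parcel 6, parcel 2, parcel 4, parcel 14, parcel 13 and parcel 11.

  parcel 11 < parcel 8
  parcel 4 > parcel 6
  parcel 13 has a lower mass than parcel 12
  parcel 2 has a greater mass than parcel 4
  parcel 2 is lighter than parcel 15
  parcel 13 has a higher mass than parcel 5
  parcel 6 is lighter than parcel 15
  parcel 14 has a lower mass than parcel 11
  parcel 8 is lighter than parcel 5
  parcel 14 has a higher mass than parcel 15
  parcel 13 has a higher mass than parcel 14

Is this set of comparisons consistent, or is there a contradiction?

consistent

The single ordering parcel 6 < parcel 4 < parcel 2 < parcel 15 < parcel 14 < parcel 11 < parcel 8 < parcel 5 < parcel 13 < parcel 12 satisfies every listed relation, so no contradiction arises.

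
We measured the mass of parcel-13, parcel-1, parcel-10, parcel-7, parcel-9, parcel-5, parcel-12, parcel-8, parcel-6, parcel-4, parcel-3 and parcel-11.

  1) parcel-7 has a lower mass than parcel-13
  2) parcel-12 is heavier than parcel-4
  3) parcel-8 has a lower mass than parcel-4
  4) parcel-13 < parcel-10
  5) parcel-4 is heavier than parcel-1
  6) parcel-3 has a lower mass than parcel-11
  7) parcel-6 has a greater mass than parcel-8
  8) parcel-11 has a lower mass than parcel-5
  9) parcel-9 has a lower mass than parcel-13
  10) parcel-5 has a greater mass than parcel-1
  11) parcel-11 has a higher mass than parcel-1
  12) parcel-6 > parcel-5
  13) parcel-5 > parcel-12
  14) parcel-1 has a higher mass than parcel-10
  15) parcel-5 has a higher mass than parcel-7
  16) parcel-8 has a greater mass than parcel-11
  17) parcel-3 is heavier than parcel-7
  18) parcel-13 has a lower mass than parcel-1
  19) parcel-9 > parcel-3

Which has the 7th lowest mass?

Chaining the given pairs: parcel-7 < parcel-3 < parcel-9 < parcel-13 < parcel-10 < parcel-1 < parcel-11 < parcel-8 < parcel-4 < parcel-12 < parcel-5 < parcel-6.
Counting 7 from the smallest end gives parcel-11.

parcel-11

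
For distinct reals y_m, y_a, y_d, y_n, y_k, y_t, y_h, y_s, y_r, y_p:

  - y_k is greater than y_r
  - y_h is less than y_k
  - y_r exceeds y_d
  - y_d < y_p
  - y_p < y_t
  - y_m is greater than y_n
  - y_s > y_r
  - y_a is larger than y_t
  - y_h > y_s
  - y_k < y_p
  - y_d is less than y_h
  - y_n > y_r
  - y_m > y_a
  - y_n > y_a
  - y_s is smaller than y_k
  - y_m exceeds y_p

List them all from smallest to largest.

y_d < y_r < y_s < y_h < y_k < y_p < y_t < y_a < y_n < y_m

Nothing is placed below y_d, so it is least; from there y_d < y_r; y_r < y_s; y_s < y_h; y_h < y_k; y_k < y_p; y_p < y_t; y_t < y_a; y_a < y_n; y_n < y_m, each given directly.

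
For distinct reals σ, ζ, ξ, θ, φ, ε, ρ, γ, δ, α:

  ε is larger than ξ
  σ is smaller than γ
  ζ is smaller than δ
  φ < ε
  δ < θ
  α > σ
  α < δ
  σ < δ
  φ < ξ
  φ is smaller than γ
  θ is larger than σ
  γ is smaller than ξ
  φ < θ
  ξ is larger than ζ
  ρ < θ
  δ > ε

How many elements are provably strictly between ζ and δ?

The relations place ζ below δ. An element lies strictly between them when it is forced above ζ and also forced below δ.
Above ζ: {ξ, ε, θ}. Below δ: {σ, φ, γ, ξ, α, ε}.
Intersection: {ξ, ε} — 2.

2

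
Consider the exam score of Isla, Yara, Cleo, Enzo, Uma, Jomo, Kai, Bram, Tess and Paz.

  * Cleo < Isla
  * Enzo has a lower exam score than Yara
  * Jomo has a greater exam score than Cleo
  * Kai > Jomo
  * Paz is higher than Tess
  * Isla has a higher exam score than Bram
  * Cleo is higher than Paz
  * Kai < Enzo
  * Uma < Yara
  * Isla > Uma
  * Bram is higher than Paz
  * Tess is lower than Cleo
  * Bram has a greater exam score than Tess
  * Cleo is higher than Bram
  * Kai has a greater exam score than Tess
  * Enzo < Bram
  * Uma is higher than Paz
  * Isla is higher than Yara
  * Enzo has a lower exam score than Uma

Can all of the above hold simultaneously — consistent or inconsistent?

inconsistent

We have Enzo < Bram stated directly, yet also Bram < Cleo < Jomo < Kai < Enzo by chaining the others — so Bram < Enzo. Contradiction.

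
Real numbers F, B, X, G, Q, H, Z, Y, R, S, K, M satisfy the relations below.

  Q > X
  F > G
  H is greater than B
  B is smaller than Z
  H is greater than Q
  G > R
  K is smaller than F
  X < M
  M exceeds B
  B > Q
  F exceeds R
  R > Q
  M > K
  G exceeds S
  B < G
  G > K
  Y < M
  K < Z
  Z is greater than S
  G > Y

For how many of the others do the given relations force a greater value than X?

Directly above X: Q, M.
One step further: R, B, H (5 so far).
One step further: G, F, Z (8 so far).
No other element is forced above X by the given relations, so the count is 8.

8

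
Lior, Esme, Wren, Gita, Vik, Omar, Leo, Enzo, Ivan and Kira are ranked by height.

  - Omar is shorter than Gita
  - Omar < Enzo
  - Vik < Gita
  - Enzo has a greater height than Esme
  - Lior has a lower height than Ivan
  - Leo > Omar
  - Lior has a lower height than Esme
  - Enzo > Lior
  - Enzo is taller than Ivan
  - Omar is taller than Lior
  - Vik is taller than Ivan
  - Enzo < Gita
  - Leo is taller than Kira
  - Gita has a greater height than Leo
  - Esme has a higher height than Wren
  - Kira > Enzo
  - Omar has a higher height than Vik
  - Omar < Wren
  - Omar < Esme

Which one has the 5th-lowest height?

Wren

The consecutive relations fix a unique order: Lior < Ivan < Vik < Omar < Wren < Esme < Enzo < Kira < Leo < Gita.
Counting 5 from the smallest end gives Wren.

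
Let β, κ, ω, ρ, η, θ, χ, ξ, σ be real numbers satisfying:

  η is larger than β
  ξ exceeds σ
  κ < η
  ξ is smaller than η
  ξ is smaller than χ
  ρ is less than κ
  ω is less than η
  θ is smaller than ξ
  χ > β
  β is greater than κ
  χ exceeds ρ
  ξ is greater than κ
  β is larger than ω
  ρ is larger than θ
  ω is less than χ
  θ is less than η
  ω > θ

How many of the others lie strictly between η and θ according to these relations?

5

The relations place θ below η. An element lies strictly between them when it is forced above θ and also forced below η.
Above θ: {ρ, ω, κ, ξ, β, χ}. Below η: {σ, ρ, ω, κ, ξ, β}.
Intersection: {ρ, ω, κ, ξ, β} — 5.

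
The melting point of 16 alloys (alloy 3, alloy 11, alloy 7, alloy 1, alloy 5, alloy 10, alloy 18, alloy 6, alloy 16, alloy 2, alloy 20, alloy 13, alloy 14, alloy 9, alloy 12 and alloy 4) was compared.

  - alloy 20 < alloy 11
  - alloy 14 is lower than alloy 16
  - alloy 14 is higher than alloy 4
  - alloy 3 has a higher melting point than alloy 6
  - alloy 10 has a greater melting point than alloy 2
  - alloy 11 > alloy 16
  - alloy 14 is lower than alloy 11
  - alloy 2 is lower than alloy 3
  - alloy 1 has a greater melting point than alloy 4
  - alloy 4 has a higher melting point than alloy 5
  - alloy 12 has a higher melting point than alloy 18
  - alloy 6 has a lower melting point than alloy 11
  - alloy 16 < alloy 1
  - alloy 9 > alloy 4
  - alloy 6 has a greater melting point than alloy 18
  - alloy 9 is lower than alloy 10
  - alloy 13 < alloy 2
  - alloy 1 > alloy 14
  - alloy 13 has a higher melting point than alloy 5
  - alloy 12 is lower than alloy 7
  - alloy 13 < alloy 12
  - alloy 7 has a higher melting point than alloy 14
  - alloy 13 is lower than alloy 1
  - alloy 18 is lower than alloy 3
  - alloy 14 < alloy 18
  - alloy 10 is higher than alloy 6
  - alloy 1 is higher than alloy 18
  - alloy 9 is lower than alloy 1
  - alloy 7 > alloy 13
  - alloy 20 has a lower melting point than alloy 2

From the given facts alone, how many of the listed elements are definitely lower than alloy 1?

7

The elements the relations force below alloy 1 are alloy 5, alloy 4, alloy 13, alloy 14, alloy 16, alloy 18, alloy 9 — no chain reaches any other.
That is 7.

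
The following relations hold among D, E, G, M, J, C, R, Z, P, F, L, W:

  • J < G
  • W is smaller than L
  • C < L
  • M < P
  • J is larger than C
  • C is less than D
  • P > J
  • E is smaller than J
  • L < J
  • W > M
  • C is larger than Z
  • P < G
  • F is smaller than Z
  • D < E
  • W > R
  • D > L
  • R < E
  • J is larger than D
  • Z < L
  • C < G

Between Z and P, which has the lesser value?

The relevant relations are Z < C; C < L; L < D; D < E; E < J; J < P.
Chaining these gives Z < C < L < D < E < J < P.
So Z < P; Z is the smaller of the two.

Z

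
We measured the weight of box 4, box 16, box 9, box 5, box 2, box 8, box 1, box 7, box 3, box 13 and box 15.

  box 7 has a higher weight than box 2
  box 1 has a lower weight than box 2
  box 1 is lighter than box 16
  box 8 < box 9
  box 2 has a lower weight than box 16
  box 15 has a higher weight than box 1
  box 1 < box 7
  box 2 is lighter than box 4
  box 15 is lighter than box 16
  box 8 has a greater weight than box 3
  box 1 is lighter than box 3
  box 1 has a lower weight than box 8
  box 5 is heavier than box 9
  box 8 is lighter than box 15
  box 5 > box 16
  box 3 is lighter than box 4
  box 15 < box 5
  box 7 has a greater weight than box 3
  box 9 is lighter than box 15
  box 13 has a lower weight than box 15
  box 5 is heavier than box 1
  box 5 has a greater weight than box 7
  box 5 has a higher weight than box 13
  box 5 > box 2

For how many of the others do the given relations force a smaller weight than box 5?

9

The elements the relations force below box 5 are box 1, box 3, box 2, box 7, box 13, box 8, box 9, box 15, box 16 — no chain reaches any other.
That is 9.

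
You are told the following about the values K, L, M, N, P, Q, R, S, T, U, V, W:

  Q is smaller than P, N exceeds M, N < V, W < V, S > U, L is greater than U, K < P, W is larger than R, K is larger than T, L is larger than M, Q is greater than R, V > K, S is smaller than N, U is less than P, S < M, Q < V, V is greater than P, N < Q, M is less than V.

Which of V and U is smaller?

Following the relations from U: U < S < M < N < Q < P < V.
So U < V; U is the smaller of the two.

U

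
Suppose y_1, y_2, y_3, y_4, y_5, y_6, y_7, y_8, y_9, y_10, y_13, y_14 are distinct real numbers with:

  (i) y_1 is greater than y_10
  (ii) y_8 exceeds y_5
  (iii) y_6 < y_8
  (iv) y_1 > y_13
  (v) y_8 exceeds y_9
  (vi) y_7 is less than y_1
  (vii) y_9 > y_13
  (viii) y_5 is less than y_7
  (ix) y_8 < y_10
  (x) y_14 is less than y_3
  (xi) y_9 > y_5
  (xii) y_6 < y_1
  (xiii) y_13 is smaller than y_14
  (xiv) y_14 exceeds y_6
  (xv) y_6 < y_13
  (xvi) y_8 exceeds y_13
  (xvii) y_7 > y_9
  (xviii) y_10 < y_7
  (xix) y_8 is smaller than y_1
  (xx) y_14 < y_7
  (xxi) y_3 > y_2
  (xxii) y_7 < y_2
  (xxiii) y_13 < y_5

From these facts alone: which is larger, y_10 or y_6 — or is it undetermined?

y_10

The relevant relations are y_6 < y_13; y_13 < y_5; y_5 < y_9; y_9 < y_8; y_8 < y_10.
Together: y_6 < y_13 < y_5 < y_9 < y_8 < y_10.
So y_10 is larger.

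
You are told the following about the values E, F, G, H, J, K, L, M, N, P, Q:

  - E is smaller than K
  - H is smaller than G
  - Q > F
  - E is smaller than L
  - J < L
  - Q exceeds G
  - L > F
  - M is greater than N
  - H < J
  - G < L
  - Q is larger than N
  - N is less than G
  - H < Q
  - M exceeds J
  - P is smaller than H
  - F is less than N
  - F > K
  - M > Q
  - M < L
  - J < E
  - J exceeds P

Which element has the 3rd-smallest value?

The consecutive relations fix a unique order: P < H < J < E < K < F < N < G < Q < M < L.
Counting 3 from the smallest end gives J.

J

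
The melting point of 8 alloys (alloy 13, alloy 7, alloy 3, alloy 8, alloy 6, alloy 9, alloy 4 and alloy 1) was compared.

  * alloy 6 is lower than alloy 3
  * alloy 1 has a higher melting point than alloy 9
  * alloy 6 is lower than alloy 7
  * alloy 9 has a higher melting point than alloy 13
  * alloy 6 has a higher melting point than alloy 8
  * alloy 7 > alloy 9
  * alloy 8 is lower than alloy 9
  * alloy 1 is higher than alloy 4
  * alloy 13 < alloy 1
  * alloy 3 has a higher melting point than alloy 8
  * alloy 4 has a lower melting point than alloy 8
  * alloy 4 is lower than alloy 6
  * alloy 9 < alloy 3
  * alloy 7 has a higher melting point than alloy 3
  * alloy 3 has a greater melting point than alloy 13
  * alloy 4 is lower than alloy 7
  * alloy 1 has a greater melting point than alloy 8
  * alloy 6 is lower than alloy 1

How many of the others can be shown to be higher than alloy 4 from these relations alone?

From alloy 4 the given relations immediately reach alloy 8, alloy 6, alloy 7, alloy 1.
From those, alloy 9, alloy 3 — 6 in total.
Nothing else is reachable above alloy 4; 6 in all.

6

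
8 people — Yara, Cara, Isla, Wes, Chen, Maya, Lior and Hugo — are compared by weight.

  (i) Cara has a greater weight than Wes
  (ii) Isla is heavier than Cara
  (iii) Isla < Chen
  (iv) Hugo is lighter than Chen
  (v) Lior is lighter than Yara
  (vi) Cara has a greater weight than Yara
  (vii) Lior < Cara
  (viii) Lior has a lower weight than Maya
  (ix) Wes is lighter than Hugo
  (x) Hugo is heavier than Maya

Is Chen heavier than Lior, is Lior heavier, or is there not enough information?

Chen

Following the relations from Lior: Lior < Yara < Cara < Isla < Chen.
So Chen is heavier.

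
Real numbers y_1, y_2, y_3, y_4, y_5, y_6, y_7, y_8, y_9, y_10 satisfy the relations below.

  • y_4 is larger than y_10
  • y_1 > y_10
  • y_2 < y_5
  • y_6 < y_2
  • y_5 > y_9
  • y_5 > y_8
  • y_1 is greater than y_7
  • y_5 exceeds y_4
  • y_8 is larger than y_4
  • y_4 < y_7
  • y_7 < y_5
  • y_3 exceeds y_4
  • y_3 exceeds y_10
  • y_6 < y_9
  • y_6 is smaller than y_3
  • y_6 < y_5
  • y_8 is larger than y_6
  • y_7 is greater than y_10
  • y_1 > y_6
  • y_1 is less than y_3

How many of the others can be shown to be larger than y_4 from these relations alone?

5

The elements the relations force above y_4 are y_8, y_7, y_1, y_3, y_5 — no chain reaches any other.
That is 5.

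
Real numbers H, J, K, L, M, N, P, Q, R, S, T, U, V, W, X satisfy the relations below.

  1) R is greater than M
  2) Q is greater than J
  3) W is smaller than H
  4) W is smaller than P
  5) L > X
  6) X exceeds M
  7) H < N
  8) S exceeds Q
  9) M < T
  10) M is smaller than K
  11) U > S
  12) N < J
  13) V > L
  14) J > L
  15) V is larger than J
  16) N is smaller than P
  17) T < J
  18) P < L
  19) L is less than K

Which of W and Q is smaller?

W

Following the relations from W: W < H < N < P < L < J < Q.
So W < Q; W is the smaller of the two.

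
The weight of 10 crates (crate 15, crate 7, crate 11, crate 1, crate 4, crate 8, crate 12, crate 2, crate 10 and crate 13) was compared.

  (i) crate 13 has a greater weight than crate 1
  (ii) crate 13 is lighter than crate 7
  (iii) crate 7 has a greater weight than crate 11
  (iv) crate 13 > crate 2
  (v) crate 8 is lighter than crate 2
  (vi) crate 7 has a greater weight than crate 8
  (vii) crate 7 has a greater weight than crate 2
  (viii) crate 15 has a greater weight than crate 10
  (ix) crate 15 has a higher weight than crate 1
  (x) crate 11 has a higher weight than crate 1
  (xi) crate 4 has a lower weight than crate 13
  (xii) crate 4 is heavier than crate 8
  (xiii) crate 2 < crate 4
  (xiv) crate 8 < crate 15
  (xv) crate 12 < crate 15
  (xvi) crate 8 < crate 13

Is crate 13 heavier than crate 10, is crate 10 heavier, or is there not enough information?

Following every chain through crate 10: above crate 10 we get crate 15.
crate 13 is not reached, and no chain runs the other way from crate 13 to crate 10.
So the given relations leave the order of crate 10 and crate 13 undetermined.

undetermined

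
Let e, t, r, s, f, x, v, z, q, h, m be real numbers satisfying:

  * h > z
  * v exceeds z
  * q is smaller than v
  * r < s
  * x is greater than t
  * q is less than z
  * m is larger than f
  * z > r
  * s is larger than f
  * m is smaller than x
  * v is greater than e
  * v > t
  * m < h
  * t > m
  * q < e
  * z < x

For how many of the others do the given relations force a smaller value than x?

From x the given relations immediately reach m, z, t.
From those, f, q, r — 6 in total.
No other element is forced below x by the given relations, so the count is 6.

6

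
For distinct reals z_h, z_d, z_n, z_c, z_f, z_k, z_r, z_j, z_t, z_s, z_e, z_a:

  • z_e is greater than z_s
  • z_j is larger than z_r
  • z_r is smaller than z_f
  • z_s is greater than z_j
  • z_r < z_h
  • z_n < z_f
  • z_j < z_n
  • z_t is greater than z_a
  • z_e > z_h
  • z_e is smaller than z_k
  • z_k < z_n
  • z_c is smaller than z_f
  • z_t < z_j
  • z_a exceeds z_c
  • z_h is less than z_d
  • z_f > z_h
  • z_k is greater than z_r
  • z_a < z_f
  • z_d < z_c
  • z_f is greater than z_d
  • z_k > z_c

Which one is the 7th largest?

The consecutive relations fix a unique order: z_r < z_h < z_d < z_c < z_a < z_t < z_j < z_s < z_e < z_k < z_n < z_f.
The 7th largest is z_t.

z_t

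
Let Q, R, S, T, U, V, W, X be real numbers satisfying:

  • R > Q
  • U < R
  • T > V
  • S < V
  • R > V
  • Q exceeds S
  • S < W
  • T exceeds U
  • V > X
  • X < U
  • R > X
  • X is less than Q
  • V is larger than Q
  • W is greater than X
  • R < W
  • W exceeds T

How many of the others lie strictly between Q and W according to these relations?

The relations place Q below W. An element lies strictly between them when it is forced above Q and also forced below W.
Above Q: {V, R, T}. Below W: {X, S, V, U, R, T}.
Intersection: {V, R, T} — 3.

3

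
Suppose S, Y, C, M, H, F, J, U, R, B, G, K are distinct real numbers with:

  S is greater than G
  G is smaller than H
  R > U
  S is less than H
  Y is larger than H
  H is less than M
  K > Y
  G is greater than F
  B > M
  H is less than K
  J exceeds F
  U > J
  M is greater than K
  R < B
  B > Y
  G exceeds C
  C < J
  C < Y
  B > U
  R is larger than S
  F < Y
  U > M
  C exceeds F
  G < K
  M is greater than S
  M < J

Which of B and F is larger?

The relevant relations are F < C; C < G; G < S; S < H; H < Y; Y < K; K < M; M < J; J < U; U < R; R < B.
Together: F < C < G < S < H < Y < K < M < J < U < R < B.
So F < B; B is the larger of the two.

B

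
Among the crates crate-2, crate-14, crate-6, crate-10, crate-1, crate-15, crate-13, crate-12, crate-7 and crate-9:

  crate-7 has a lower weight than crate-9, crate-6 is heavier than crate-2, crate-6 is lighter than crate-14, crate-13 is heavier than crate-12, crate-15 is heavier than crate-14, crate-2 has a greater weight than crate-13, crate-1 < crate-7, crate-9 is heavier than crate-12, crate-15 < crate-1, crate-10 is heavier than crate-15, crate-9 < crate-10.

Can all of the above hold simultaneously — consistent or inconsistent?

consistent

Every relation is compatible with crate-12 < crate-13 < crate-2 < crate-6 < crate-14 < crate-15 < crate-1 < crate-7 < crate-9 < crate-10; the set is consistent.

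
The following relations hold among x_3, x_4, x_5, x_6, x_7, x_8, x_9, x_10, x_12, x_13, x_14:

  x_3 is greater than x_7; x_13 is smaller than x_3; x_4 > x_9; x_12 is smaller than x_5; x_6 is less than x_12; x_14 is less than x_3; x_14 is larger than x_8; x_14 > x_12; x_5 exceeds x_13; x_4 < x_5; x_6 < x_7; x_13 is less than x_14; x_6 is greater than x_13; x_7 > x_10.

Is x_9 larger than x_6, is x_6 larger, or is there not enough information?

Following every chain through x_6: above x_6 we get x_12, x_7, x_5, x_14, x_3; below x_6 we get x_13.
x_9 is not reached, and no chain runs the other way from x_9 to x_6.
So the given relations leave the order of x_6 and x_9 undetermined.

undetermined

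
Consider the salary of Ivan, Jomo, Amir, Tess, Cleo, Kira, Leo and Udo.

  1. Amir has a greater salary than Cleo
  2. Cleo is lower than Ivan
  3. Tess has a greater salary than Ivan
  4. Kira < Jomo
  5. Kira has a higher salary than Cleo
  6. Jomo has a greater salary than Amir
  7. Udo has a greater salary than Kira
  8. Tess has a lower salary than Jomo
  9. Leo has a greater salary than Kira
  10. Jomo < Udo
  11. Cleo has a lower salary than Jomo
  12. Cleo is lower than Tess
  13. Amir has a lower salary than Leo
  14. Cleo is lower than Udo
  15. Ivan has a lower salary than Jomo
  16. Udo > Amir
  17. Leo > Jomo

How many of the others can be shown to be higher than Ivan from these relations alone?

The elements the relations force above Ivan are Tess, Jomo, Udo, Leo — no chain reaches any other.
That is 4.

4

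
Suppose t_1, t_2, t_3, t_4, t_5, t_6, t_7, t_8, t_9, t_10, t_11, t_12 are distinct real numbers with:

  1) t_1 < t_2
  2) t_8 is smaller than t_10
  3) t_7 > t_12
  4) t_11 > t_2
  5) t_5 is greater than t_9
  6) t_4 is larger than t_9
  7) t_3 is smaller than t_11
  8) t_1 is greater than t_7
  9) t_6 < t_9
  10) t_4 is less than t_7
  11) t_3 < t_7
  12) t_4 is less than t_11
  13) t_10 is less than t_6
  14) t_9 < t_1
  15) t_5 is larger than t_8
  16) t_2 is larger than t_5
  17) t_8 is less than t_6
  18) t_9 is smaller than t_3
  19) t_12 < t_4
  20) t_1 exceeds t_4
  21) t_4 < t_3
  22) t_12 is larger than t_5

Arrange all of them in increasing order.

t_8 < t_10 < t_6 < t_9 < t_5 < t_12 < t_4 < t_3 < t_7 < t_1 < t_2 < t_11

Nothing is placed below t_8, so it is least; from there t_8 < t_10; t_10 < t_6; t_6 < t_9; t_9 < t_5; t_5 < t_12; t_12 < t_4; t_4 < t_3; t_3 < t_7; t_7 < t_1; t_1 < t_2; t_2 < t_11, each given directly.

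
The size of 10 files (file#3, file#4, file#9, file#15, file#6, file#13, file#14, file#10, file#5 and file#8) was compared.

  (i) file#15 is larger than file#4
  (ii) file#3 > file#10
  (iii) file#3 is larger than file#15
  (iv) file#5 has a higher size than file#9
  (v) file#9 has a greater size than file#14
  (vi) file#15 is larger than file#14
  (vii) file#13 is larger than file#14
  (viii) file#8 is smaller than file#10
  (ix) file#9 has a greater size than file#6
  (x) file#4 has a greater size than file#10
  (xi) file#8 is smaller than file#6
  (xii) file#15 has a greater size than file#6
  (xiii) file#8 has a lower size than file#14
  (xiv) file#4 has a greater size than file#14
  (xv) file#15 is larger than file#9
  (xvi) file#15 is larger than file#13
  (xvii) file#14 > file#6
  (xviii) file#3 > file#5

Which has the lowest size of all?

file#8

file#6 is not least since file#8 < file#6; file#14 is not least since file#6 < file#14; file#13 is not least since file#14 < file#13; file#10 is not least since file#8 < file#10; file#9 is not least since file#6 < file#9; file#5 is not least since file#9 < file#5; file#4 is not least since file#14 < file#4; file#15 is not least since file#13 < file#15; file#3 is not least since file#10 < file#3.
Only file#8 has nothing below it, so file#8 is the lowest size.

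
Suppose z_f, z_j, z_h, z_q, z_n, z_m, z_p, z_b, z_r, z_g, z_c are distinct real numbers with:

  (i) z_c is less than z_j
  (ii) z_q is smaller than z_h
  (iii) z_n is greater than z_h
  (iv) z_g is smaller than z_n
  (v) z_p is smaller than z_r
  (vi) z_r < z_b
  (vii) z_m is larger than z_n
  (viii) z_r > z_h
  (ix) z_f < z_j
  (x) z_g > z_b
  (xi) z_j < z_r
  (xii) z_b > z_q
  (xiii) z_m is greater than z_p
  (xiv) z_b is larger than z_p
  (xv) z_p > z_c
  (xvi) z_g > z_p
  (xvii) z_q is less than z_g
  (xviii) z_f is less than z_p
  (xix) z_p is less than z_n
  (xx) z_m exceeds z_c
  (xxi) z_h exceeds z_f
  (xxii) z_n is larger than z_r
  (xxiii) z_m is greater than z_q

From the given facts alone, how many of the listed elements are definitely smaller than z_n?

9

From z_n the given relations immediately reach z_h, z_p, z_r, z_g.
From those, z_c, z_q, z_f, z_j, z_b — 9 in total.
Nothing else is reachable below z_n; 9 in all.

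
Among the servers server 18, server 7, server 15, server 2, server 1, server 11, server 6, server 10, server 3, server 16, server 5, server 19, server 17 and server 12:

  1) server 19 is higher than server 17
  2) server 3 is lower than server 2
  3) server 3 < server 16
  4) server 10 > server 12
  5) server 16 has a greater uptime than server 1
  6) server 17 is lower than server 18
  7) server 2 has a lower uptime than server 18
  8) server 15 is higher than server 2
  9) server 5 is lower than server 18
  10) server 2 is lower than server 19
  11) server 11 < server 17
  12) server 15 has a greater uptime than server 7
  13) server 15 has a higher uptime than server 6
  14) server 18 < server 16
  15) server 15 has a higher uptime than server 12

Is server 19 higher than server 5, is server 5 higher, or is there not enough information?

Following every chain through server 19: below server 19 we get server 11, server 3, server 17, server 2.
server 5 is not reached, and no chain runs the other way from server 5 to server 19.
So the given relations leave the order of server 19 and server 5 undetermined.

undetermined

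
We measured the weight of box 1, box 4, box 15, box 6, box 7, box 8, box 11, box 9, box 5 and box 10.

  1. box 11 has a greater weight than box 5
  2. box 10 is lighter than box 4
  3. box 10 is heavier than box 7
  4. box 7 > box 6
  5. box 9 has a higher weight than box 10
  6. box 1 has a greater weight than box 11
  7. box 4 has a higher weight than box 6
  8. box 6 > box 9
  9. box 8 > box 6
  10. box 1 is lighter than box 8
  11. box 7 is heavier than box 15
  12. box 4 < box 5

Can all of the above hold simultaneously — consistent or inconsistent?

We have box 6 < box 7 stated directly, yet also box 7 < box 10 < box 9 < box 6 by chaining the others — so box 7 < box 6. Contradiction.

inconsistent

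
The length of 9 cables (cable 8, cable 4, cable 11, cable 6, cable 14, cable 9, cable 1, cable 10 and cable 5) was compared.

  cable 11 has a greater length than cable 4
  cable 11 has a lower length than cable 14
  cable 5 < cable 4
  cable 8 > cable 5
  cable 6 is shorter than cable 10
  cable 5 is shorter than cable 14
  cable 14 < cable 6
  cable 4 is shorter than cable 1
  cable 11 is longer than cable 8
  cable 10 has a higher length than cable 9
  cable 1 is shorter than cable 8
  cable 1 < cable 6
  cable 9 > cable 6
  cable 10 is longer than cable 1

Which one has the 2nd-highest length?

Piecing the relations together gives one ordering: cable 5 < cable 4 < cable 1 < cable 8 < cable 11 < cable 14 < cable 6 < cable 9 < cable 10.
Counting 2 from the largest end gives cable 9.

cable 9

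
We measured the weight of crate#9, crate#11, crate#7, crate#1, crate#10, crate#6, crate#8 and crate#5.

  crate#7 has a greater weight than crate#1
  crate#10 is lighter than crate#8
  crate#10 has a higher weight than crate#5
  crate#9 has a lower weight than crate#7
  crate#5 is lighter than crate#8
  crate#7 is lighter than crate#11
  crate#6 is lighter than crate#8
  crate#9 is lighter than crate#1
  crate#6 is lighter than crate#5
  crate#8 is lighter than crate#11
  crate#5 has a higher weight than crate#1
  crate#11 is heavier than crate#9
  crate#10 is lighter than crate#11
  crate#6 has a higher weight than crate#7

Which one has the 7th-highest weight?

crate#1

The consecutive relations fix a unique order: crate#9 < crate#1 < crate#7 < crate#6 < crate#5 < crate#10 < crate#8 < crate#11.
The 7th largest is crate#1.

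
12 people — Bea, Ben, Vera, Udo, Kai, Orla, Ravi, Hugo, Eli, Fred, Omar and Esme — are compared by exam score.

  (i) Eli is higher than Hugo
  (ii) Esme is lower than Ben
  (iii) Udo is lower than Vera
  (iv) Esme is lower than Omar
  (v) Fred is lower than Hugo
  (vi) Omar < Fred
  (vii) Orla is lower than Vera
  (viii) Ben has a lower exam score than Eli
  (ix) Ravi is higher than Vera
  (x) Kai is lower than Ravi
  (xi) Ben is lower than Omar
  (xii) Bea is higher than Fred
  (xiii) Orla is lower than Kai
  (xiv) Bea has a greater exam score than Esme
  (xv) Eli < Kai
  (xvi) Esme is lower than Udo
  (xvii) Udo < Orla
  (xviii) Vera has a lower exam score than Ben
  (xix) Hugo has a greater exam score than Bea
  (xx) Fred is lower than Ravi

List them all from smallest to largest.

Esme < Udo < Orla < Vera < Ben < Omar < Fred < Bea < Hugo < Eli < Kai < Ravi

Each adjacent pair is fixed by a given relation: Esme < Udo; Udo < Orla; Orla < Vera; Vera < Ben; Ben < Omar; Omar < Fred; Fred < Bea; Bea < Hugo; Hugo < Eli; Eli < Kai; Kai < Ravi. Chaining them end to end gives the full order.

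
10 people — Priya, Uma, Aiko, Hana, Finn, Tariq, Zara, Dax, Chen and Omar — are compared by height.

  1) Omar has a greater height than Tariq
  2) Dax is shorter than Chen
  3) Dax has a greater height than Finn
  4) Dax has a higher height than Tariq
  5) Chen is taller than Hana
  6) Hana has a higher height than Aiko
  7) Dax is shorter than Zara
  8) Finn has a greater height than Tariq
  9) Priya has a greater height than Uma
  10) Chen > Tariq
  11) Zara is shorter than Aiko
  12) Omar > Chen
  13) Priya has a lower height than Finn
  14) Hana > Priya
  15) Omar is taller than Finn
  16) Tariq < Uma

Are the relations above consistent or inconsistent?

consistent

Every relation is compatible with Tariq < Uma < Priya < Finn < Dax < Zara < Aiko < Hana < Chen < Omar; the set is consistent.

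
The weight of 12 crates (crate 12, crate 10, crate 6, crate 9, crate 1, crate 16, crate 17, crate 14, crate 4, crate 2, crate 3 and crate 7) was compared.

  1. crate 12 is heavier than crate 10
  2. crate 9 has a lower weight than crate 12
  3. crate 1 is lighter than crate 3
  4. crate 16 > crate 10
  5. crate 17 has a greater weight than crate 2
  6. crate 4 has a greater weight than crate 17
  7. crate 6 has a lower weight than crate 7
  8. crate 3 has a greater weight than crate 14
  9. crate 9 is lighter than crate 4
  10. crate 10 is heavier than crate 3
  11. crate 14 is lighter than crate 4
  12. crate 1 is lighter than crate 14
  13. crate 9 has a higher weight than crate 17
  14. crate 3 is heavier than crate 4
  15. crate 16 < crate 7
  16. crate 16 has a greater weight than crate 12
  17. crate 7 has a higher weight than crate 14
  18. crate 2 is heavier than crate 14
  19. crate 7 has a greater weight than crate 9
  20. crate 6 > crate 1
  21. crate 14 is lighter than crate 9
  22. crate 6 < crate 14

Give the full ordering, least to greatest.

Nothing is placed below crate 1, so it is least; from there crate 1 < crate 6; crate 6 < crate 14; crate 14 < crate 2; crate 2 < crate 17; crate 17 < crate 9; crate 9 < crate 4; crate 4 < crate 3; crate 3 < crate 10; crate 10 < crate 12; crate 12 < crate 16; crate 16 < crate 7, each given directly.

crate 1 < crate 6 < crate 14 < crate 2 < crate 17 < crate 9 < crate 4 < crate 3 < crate 10 < crate 12 < crate 16 < crate 7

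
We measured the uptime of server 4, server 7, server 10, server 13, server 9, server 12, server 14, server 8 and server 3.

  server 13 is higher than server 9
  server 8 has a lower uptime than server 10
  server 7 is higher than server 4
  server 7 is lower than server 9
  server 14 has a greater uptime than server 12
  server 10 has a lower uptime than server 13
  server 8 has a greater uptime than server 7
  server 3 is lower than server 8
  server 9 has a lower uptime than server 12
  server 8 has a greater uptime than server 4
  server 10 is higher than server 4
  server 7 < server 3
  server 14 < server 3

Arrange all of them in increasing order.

server 4 < server 7 < server 9 < server 12 < server 14 < server 3 < server 8 < server 10 < server 13

Each adjacent pair is fixed by a given relation: server 4 < server 7; server 7 < server 9; server 9 < server 12; server 12 < server 14; server 14 < server 3; server 3 < server 8; server 8 < server 10; server 10 < server 13. Chaining them end to end gives the full order.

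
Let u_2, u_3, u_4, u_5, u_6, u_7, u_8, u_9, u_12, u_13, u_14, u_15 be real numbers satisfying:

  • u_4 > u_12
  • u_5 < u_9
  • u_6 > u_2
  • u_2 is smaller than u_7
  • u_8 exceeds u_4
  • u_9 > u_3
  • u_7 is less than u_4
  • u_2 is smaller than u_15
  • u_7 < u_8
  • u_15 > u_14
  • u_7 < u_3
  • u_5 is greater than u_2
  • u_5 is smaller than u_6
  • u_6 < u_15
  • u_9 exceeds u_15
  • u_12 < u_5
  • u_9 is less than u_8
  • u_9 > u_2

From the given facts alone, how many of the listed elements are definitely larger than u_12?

The elements the relations force above u_12 are u_5, u_6, u_4, u_15, u_9, u_8 — no chain reaches any other.
That is 6.

6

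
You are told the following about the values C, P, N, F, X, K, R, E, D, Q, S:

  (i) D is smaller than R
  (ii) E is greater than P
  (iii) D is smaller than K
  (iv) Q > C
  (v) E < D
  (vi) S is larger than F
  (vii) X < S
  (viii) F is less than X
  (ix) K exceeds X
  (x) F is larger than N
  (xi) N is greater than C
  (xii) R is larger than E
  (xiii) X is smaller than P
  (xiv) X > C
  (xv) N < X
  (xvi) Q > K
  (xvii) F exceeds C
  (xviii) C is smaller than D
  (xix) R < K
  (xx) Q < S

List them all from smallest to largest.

C < N < F < X < P < E < D < R < K < Q < S

Each adjacent pair is fixed by a given relation: C < N; N < F; F < X; X < P; P < E; E < D; D < R; R < K; K < Q; Q < S. Chaining them end to end gives the full order.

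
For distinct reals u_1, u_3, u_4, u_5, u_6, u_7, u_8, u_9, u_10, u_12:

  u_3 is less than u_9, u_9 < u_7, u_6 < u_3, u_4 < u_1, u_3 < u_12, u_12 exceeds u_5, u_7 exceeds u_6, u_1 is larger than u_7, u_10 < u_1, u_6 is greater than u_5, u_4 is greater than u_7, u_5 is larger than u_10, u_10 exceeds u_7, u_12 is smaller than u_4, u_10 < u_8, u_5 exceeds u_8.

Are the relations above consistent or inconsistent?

inconsistent

Chaining the given relations yields u_6 < u_3 < u_9 < u_7 < u_10 < u_8 < u_5, so u_6 < u_5. But one relation states u_5 < u_6. These cannot both hold.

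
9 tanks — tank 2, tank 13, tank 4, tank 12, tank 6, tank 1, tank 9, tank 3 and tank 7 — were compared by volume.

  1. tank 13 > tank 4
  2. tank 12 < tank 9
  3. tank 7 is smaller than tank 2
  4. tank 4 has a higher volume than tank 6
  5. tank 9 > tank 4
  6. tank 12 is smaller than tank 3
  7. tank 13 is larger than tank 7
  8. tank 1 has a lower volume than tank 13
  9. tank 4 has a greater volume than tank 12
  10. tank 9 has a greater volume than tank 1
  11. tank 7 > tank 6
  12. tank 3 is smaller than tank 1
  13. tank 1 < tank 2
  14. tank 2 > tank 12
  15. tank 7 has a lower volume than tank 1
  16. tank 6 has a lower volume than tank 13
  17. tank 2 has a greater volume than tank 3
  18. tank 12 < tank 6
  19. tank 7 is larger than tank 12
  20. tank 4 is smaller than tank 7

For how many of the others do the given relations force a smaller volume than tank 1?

Directly below tank 1: tank 7, tank 3.
One step further: tank 12, tank 6, tank 4 (5 so far).
No other element is forced below tank 1 by the given relations, so the count is 5.

5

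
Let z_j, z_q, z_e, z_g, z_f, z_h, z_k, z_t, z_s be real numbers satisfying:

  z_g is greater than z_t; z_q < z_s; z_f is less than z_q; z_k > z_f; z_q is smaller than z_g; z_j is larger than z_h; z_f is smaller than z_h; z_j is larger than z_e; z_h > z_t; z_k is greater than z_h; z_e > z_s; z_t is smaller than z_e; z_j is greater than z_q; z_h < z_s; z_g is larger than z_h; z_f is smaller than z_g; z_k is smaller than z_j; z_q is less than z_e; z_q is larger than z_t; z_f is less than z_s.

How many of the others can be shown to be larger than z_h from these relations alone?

The elements the relations force above z_h are z_s, z_k, z_e, z_g, z_j — no chain reaches any other.
That is 5.

5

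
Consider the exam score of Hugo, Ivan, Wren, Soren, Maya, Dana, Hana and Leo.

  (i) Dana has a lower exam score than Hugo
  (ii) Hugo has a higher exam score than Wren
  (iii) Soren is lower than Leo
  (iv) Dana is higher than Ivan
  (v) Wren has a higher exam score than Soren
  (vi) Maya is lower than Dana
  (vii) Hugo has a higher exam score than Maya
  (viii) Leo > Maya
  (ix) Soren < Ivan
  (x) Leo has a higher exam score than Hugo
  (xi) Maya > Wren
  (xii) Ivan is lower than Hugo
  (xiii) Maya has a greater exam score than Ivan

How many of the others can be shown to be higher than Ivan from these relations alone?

4

The elements the relations force above Ivan are Maya, Dana, Hugo, Leo — no chain reaches any other.
That is 4.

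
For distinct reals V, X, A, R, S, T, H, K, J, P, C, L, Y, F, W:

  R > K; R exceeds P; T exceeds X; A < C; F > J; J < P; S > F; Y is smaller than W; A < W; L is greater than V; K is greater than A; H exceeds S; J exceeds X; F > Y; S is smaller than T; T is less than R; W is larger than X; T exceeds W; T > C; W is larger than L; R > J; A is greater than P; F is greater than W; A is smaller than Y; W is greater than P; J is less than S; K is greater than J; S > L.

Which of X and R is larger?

Following the relations from X: X < J < P < A < Y < W < F < S < T < R.
So X < R; R is the larger of the two.

R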